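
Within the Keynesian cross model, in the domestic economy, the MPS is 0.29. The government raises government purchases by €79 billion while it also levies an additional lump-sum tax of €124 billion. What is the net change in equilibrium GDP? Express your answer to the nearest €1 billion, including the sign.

−€31 billion

MPC = 1 − MPS = 1 − 0.29 = 0.71.
Expenditure multiplier = 1/(1 − MPC) = 1/(1 − 0.71) = 1/0.29 ≈ 3.448.
ΔG contributes k·ΔG = (+€79 billion) / 0.29 ≈ +€272.4 billion.
ΔT of +€124 billion changes first-round spending by −c·ΔT = −€88.04 billion, contributing k·(−c·ΔT) = (−€88.04 billion) / 0.29 ≈ −€303.6 billion.
Net ΔY = k(ΔG − c·ΔT) = (−€9.04 billion) / 0.29 ≈ −€31 billion.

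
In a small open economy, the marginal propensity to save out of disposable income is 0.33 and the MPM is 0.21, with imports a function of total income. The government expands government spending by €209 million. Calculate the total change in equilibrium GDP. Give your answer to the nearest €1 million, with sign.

MPC = 1 − MPS = 1 − 0.33 = 0.67.
Expenditure multiplier = 1/(1 − c + m) = 1/(1 − 0.67 + 0.21) = 1/0.54 ≈ 1.852.
ΔY = k × ΔG = (+€209 million) / 0.54 ≈ +€387 million.

+€387 million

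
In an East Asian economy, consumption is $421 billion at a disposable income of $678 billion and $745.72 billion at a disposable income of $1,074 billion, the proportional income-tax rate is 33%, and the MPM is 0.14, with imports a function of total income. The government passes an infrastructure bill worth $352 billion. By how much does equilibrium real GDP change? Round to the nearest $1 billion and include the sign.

MPC = ΔC/ΔYd = (745.72 − 421)/(1,074 − 678) = 324.72/396 = 0.82.
Spending multiplier = 1/(1 − c(1−t) + m) = 1/(1 − 0.82×0.67 + 0.14) = 1/0.5906 ≈ 1.693.
ΔY = k × ΔG = (+$352 billion) / 0.5906 ≈ +$596 billion.

+$596 billion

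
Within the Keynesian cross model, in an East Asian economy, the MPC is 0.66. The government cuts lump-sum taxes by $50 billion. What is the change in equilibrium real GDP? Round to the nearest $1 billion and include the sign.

+$97 billion

A lump-sum tax change of −$50 billion shifts disposable income by +$50 billion; first-round consumption changes by −c × ΔT = −0.66 × (−$50 billion) = +$33 billion.
Expenditure multiplier = 1/(1 − MPC) = 1/(1 − 0.66) = 1/0.34 ≈ 2.941.
The tax multiplier is −c × k ≈ −1.941, so ΔY = k × (−c·ΔT) = (+$33 billion) / 0.34 ≈ +$97 billion.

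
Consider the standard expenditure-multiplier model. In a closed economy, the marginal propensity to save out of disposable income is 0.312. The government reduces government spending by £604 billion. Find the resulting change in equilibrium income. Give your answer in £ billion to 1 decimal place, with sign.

−£1,935.9 billion

MPC = 1 − MPS = 1 − 0.312 = 0.688.
Expenditure multiplier = 1/(1 − MPC) = 1/(1 − 0.688) = 1/0.312 ≈ 3.205.
ΔY = k × ΔG = (−£604 billion) / 0.312 ≈ −£1,935.9 billion.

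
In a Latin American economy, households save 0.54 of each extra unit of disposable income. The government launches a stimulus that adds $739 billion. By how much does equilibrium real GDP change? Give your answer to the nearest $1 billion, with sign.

+$1,369 billion

MPC = 1 − MPS = 1 − 0.54 = 0.46.
Expenditure multiplier = 1/(1 − MPC) = 1/(1 − 0.46) = 1/0.54 ≈ 1.852.
ΔY = k × ΔG = (+$739 billion) / 0.54 ≈ +$1,369 billion.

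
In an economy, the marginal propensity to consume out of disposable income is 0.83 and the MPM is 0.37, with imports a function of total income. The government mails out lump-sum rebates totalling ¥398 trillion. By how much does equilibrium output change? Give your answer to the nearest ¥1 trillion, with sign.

A lump-sum tax change of −¥398 trillion shifts disposable income by +¥398 trillion; first-round consumption changes by −c × ΔT = −0.83 × (−¥398 trillion) = +¥330.34 trillion.
Expenditure multiplier = 1/(1 − c + m) = 1/(1 − 0.83 + 0.37) = 1/0.54 ≈ 1.852.
The tax multiplier is −c × k ≈ −1.537, so ΔY = k × (−c·ΔT) = (+¥330.34 trillion) / 0.54 ≈ +¥612 trillion.

+¥612 trillion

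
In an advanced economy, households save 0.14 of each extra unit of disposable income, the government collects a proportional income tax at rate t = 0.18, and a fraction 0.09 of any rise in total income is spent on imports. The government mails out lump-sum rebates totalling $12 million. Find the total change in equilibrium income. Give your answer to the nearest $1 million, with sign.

MPC = 1 − MPS = 1 − 0.14 = 0.86.
A lump-sum tax change of −$12 million shifts disposable income by +$12 million; first-round consumption changes by −c × ΔT = −0.86 × (−$12 million) = +$10.32 million.
Expenditure multiplier = 1/(1 − c(1−t) + m) = 1/(1 − 0.86×0.82 + 0.09) = 1/0.3848 ≈ 2.599.
The tax multiplier is −c × k ≈ −2.235, so ΔY = k × (−c·ΔT) = (+$10.32 million) / 0.3848 ≈ +$27 million.

+$27 million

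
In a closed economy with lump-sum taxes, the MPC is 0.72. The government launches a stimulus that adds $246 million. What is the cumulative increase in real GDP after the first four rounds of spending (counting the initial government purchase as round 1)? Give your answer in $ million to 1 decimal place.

Round 1 adds ΔG = $246 million; each later round is MPC = 0.72 times the previous.
After 4 rounds: 246 + 177.12 + 127.5264 + 91.819008 = ΔG·(1 − c^4)/(1 − c) = 246 × (1 − 0.26873856)/0.28 ≈ $642.5 million.

$642.5 million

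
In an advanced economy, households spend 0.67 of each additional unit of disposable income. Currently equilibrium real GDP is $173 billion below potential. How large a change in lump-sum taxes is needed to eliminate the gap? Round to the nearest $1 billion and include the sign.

−$85 billion

Spending multiplier = 1/(1 − MPC) = 1/(1 − 0.67) = 1/0.33 ≈ 3.03.
Tax multiplier = −c·k = −0.67/0.33 ≈ −2.03. Need ΔY = +$173 billion, so ΔT = ΔY/(−c·k) = −(+$173 billion) × 0.33 / 0.67 ≈ −$85 billion.
The government should cut lump-sum taxes by $85 billion.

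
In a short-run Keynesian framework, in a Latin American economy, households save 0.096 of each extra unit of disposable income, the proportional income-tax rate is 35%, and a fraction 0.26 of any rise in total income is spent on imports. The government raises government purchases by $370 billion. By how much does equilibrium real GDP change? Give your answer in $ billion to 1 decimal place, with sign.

+$550.3 billion

MPC = 1 − MPS = 1 − 0.096 = 0.904.
Expenditure multiplier = 1/(1 − c(1−t) + m) = 1/(1 − 0.904×0.65 + 0.26) = 1/0.6724 ≈ 1.487.
ΔY = k × ΔG = (+$370 billion) / 0.6724 ≈ +$550.3 billion.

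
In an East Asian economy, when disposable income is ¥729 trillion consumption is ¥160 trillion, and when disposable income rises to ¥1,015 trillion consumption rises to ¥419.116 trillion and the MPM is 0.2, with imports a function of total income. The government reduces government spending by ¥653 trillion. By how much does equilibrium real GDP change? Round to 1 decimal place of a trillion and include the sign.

MPC = ΔC/ΔYd = (419.116 − 160)/(1,015 − 729) = 259.116/286 = 0.906.
Government-spending multiplier = 1/(1 − c + m) = 1/(1 − 0.906 + 0.2) = 1/0.294 ≈ 3.401.
ΔY = k × ΔG = (−¥653 trillion) / 0.294 ≈ −¥2,221.1 trillion.

−¥2,221.1 trillion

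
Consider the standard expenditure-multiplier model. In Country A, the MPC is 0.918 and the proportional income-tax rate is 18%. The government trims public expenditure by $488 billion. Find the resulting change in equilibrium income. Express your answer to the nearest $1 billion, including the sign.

Expenditure multiplier = 1/(1 − c(1−t)) = 1/(1 − 0.918×0.82) = 1/0.24724 ≈ 4.045.
ΔY = k × ΔG = (−$488 billion) / 0.24724 ≈ −$1,974 billion.

−$1,974 billion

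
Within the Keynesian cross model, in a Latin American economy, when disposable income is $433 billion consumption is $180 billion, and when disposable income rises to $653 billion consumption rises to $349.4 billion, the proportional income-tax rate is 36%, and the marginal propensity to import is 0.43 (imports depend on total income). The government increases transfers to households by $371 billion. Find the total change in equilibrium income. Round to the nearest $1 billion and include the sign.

MPC = ΔC/ΔYd = (349.4 − 180)/(653 − 433) = 169.4/220 = 0.77.
The transfer change shifts disposable income by +$371 billion, so first-round consumption changes by c·ΔTR = 0.77 × (+$371 billion) = +$285.67 billion.
Expenditure multiplier = 1/(1 − c(1−t) + m) = 1/(1 − 0.77×0.64 + 0.43) = 1/0.9372 ≈ 1.067.
The transfer multiplier is c × k ≈ 0.822, so ΔY = k × (c·ΔTR) = (+$285.67 billion) / 0.9372 ≈ +$305 billion.

+$305 billion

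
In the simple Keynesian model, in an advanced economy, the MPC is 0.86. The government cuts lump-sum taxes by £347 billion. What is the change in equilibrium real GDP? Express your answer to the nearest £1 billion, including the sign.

A lump-sum tax change of −£347 billion shifts disposable income by +£347 billion; first-round consumption changes by −c × ΔT = −0.86 × (−£347 billion) = +£298.42 billion.
Expenditure multiplier = 1/(1 − MPC) = 1/(1 − 0.86) = 1/0.14 ≈ 7.143.
The tax multiplier is −c × k ≈ −6.143, so ΔY = k × (−c·ΔT) = (+£298.42 billion) / 0.14 ≈ +£2,132 billion.

+£2,132 billion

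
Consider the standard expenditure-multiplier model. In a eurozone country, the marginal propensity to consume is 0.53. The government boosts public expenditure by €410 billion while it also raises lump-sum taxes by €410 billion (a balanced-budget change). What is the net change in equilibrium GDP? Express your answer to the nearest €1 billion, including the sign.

Expenditure multiplier = 1/(1 − MPC) = 1/(1 − 0.53) = 1/0.47 ≈ 2.128.
ΔG contributes k·ΔG = (+€410 billion) / 0.47 ≈ +€872.3 billion.
ΔT of +€410 billion changes first-round spending by −c·ΔT = −€217.3 billion, contributing k·(−c·ΔT) = (−€217.3 billion) / 0.47 ≈ −€462.3 billion.
With ΔG = ΔT and no other leakages, the balanced-budget multiplier is 1, so ΔY = ΔG = +€410 billion.

+€410 billion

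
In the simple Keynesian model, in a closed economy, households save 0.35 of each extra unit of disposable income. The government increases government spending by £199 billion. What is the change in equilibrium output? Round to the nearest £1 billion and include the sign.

+£569 billion

MPC = 1 − MPS = 1 − 0.35 = 0.65.
Government-spending multiplier = 1/(1 − MPC) = 1/(1 − 0.65) = 1/0.35 ≈ 2.857.
ΔY = k × ΔG = (+£199 billion) / 0.35 ≈ +£569 billion.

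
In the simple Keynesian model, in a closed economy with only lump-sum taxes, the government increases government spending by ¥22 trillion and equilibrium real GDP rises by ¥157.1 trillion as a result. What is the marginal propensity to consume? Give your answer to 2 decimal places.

0.86

Implied spending multiplier k = ΔY/ΔG = 157.1/22 ≈ 7.1409.
Since k = 1/(1 − MPC), MPC = 1 − 1/k = 1 − ΔG/ΔY = 1 − 22/157.1 ≈ 0.86.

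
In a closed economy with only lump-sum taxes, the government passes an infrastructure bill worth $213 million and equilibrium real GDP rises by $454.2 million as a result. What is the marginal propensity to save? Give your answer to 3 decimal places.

Implied spending multiplier k = ΔY/ΔG = 454.2/213 ≈ 2.1324.
Since k = 1/(1 − MPC), MPC = 1 − 1/k = 1 − ΔG/ΔY = 1 − 213/454.2 ≈ 0.531.
MPS = 1 − MPC = 0.469.

0.469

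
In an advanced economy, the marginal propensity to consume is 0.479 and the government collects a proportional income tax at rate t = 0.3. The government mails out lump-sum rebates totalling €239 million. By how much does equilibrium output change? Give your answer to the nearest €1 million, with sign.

A lump-sum tax change of −€239 million shifts disposable income by +€239 million; first-round consumption changes by −c × ΔT = −0.479 × (−€239 million) = +€114.481 million.
Expenditure multiplier = 1/(1 − c(1−t)) = 1/(1 − 0.479×0.7) = 1/0.6647 ≈ 1.504.
The tax multiplier is −c × k ≈ −0.721, so ΔY = k × (−c·ΔT) = (+€114.481 million) / 0.6647 ≈ +€172 million.

+€172 million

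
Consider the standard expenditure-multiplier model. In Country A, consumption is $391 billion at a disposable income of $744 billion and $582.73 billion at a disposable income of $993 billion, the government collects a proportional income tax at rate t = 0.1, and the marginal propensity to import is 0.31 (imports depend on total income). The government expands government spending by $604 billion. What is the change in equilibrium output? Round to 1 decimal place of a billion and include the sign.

+$978.9 billion

MPC = ΔC/ΔYd = (582.73 − 391)/(993 − 744) = 191.73/249 = 0.77.
Government-spending multiplier = 1/(1 − c(1−t) + m) = 1/(1 − 0.77×0.9 + 0.31) = 1/0.617 ≈ 1.621.
ΔY = k × ΔG = (+$604 billion) / 0.617 ≈ +$978.9 billion.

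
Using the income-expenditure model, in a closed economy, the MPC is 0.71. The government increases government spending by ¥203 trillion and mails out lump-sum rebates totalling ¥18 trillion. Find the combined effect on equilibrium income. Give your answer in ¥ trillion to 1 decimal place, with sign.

+¥744.1 trillion

Expenditure multiplier = 1/(1 − MPC) = 1/(1 − 0.71) = 1/0.29 ≈ 3.448.
ΔG contributes k·ΔG = (+¥203 trillion) / 0.29 = +¥700 trillion.
ΔT of −¥18 trillion changes first-round spending by −c·ΔT = +¥12.78 trillion, contributing k·(−c·ΔT) = (+¥12.78 trillion) / 0.29 ≈ +¥44.1 trillion.
Net ΔY = k(ΔG − c·ΔT) = (+¥215.78 trillion) / 0.29 ≈ +¥744.1 trillion.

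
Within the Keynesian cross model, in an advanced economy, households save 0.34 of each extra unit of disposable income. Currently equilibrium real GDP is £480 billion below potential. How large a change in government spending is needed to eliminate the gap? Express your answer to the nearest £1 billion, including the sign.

+£163 billion

MPC = 1 − MPS = 1 − 0.34 = 0.66.
Spending multiplier = 1/(1 − MPC) = 1/(1 − 0.66) = 1/0.34 ≈ 2.941.
Need ΔY = +£480 billion, so ΔG = ΔY/k = (+£480 billion) × 0.34 ≈ +£163 billion.
The government should increase government spending by £163 billion.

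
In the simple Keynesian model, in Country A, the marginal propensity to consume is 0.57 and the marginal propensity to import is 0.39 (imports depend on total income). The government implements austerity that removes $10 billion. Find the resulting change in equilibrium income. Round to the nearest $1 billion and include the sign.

Expenditure multiplier = 1/(1 − c + m) = 1/(1 − 0.57 + 0.39) = 1/0.82 ≈ 1.22.
ΔY = k × ΔG = (−$10 billion) / 0.82 ≈ −$12 billion.

−$12 billion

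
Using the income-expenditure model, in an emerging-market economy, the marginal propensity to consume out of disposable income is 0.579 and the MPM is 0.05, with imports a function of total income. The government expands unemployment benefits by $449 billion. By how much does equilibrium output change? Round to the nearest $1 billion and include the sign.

The transfer change shifts disposable income by +$449 billion, so first-round consumption changes by c·ΔTR = 0.579 × (+$449 billion) = +$259.971 billion.
Expenditure multiplier = 1/(1 − c + m) = 1/(1 − 0.579 + 0.05) = 1/0.471 ≈ 2.123.
The transfer multiplier is c × k ≈ 1.229, so ΔY = k × (c·ΔTR) = (+$259.971 billion) / 0.471 ≈ +$552 billion.

+$552 billion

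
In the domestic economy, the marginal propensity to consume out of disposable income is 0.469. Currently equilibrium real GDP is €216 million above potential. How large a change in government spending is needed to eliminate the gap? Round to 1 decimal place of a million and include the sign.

Spending multiplier = 1/(1 − MPC) = 1/(1 − 0.469) = 1/0.531 ≈ 1.883.
Need ΔY = −€216 million, so ΔG = ΔY/k = (−€216 million) × 0.531 ≈ −€114.7 million.
The government should cut government spending by €114.7 million.

−€114.7 million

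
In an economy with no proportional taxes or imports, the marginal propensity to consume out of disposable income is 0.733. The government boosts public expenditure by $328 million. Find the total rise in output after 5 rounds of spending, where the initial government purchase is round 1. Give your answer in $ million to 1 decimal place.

Round 1 adds ΔG = $328 million; each later round is MPC = 0.733 times the previous.
After 5 rounds: 328 + 240.424 + 176.230792 + 129.177170536 + 94.686866002888 = ΔG·(1 − c^5)/(1 − c) = 328 × (1 − 0.211602051158893)/0.267 ≈ $968.5 million.

$968.5 million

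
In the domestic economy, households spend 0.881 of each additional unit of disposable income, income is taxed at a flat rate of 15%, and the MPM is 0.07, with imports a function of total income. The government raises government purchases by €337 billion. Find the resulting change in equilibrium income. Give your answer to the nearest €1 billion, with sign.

+€1,049 billion

Expenditure multiplier = 1/(1 − c(1−t) + m) = 1/(1 − 0.881×0.85 + 0.07) = 1/0.32115 ≈ 3.114.
ΔY = k × ΔG = (+€337 billion) / 0.32115 ≈ +€1,049 billion.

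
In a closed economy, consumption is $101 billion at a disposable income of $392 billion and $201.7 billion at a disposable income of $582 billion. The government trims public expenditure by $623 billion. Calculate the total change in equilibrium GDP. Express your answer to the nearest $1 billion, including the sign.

MPC = ΔC/ΔYd = (201.7 − 101)/(582 − 392) = 100.7/190 = 0.53.
Government-spending multiplier = 1/(1 − MPC) = 1/(1 − 0.53) = 1/0.47 ≈ 2.128.
ΔY = k × ΔG = (−$623 billion) / 0.47 ≈ −$1,326 billion.

−$1,326 billion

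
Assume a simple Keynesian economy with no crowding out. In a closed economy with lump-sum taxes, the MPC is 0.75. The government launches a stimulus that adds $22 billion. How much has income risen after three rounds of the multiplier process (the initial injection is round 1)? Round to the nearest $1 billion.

Round 1 adds ΔG = $22 billion; each later round is MPC = 0.75 times the previous.
After 3 rounds: 22 + 16.5 + 12.375 = ΔG·(1 − c^3)/(1 − c) = 22 × (1 − 0.421875)/0.25 ≈ $51 billion.

$51 billion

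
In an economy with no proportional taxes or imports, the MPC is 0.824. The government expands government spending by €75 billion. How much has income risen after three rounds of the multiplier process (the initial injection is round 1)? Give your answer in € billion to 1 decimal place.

€187.7 billion

Round 1 adds ΔG = €75 billion; each later round is MPC = 0.824 times the previous.
After 3 rounds: 75 + 61.8 + 50.9232 = ΔG·(1 − c^3)/(1 − c) = 75 × (1 − 0.559476224)/0.176 ≈ €187.7 billion.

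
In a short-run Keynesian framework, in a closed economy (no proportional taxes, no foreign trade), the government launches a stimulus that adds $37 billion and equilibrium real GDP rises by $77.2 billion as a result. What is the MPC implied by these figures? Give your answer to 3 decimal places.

0.521

Implied spending multiplier k = ΔY/ΔG = 77.2/37 ≈ 2.0865.
Since k = 1/(1 − MPC), MPC = 1 − 1/k = 1 − ΔG/ΔY = 1 − 37/77.2 ≈ 0.521.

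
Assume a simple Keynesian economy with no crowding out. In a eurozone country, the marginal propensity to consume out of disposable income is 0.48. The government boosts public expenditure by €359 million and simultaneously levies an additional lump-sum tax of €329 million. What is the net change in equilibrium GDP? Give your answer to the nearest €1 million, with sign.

+€387 million

Expenditure multiplier = 1/(1 − MPC) = 1/(1 − 0.48) = 1/0.52 ≈ 1.923.
ΔG contributes k·ΔG = (+€359 million) / 0.52 ≈ +€690.4 million.
ΔT of +€329 million changes first-round spending by −c·ΔT = −€157.92 million, contributing k·(−c·ΔT) = (−€157.92 million) / 0.52 ≈ −€303.7 million.
Net ΔY = k(ΔG − c·ΔT) = (+€201.08 million) / 0.52 ≈ +€387 million.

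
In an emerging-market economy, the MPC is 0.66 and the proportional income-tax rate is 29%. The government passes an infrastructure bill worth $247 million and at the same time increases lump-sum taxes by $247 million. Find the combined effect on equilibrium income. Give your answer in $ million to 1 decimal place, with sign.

Expenditure multiplier = 1/(1 − c(1−t)) = 1/(1 − 0.66×0.71) = 1/0.5314 ≈ 1.882.
ΔG contributes k·ΔG = (+$247 million) / 0.5314 ≈ +$464.8 million.
ΔT of +$247 million changes first-round spending by −c·ΔT = −$163.02 million, contributing k·(−c·ΔT) = (−$163.02 million) / 0.5314 ≈ −$306.8 million.
Net ΔY = k(ΔG − c·ΔT) = (+$83.98 million) / 0.5314 ≈ +$158 million.

+$158.0 million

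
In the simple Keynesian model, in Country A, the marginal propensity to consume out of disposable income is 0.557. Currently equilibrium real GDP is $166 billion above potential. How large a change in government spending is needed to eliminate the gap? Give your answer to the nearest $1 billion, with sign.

Spending multiplier = 1/(1 − MPC) = 1/(1 − 0.557) = 1/0.443 ≈ 2.257.
Need ΔY = −$166 billion, so ΔG = ΔY/k = (−$166 billion) × 0.443 ≈ −$74 billion.
The government should cut government spending by $74 billion.

−$74 billion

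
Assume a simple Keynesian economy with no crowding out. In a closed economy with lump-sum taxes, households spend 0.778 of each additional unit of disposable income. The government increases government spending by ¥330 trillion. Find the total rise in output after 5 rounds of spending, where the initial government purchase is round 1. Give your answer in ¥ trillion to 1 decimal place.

Round 1 adds ΔG = ¥330 trillion; each later round is MPC = 0.778 times the previous.
After 5 rounds: 330 + 256.74 + 199.74372 + 155.40061416 + 120.90167781648 = ΔG·(1 − c^5)/(1 − c) = 330 × (1 − 0.285034864670368)/0.222 ≈ ¥1,062.8 trillion.

¥1,062.8 trillion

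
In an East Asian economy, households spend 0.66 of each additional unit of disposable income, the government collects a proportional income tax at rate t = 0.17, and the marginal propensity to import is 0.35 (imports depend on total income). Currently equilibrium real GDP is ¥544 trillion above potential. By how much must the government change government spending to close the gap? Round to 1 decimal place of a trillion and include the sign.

−¥436.4 trillion

Spending multiplier = 1/(1 − c(1−t) + m) = 1/(1 − 0.66×0.83 + 0.35) = 1/0.8022 ≈ 1.247.
Need ΔY = −¥544 trillion, so ΔG = ΔY/k = (−¥544 trillion) × 0.8022 ≈ −¥436.4 trillion.
The government should cut government spending by ¥436.4 trillion.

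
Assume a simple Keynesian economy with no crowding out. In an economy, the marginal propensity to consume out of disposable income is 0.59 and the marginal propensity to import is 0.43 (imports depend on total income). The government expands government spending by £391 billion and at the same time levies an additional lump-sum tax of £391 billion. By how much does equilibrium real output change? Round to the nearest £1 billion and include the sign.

Expenditure multiplier = 1/(1 − c + m) = 1/(1 − 0.59 + 0.43) = 1/0.84 ≈ 1.19.
ΔG contributes k·ΔG = (+£391 billion) / 0.84 ≈ +£465.5 billion.
ΔT of +£391 billion changes first-round spending by −c·ΔT = −£230.69 billion, contributing k·(−c·ΔT) = (−£230.69 billion) / 0.84 ≈ −£274.6 billion.
Net ΔY = k(ΔG − c·ΔT) = (+£160.31 billion) / 0.84 ≈ +£191 billion.

+£191 billion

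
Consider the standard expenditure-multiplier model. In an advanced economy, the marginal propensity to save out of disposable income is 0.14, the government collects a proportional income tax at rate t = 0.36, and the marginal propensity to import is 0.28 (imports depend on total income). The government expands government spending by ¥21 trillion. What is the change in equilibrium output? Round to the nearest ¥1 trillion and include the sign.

+¥29 trillion

MPC = 1 − MPS = 1 − 0.14 = 0.86.
Expenditure multiplier = 1/(1 − c(1−t) + m) = 1/(1 − 0.86×0.64 + 0.28) = 1/0.7296 ≈ 1.371.
ΔY = k × ΔG = (+¥21 trillion) / 0.7296 ≈ +¥29 trillion.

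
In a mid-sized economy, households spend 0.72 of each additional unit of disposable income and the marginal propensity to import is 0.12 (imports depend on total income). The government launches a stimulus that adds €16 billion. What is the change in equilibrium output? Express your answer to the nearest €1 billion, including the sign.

+€40 billion

Spending multiplier = 1/(1 − c + m) = 1/(1 − 0.72 + 0.12) = 1/0.4 = 2.5.
ΔY = k × ΔG = (+€16 billion) / 0.4 = +€40 billion.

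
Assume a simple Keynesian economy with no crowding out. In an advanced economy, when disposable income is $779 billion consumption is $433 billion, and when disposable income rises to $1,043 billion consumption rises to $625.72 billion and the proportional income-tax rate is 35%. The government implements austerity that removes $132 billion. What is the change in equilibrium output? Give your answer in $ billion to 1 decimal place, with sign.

MPC = ΔC/ΔYd = (625.72 − 433)/(1,043 − 779) = 192.72/264 = 0.73.
Expenditure multiplier = 1/(1 − c(1−t)) = 1/(1 − 0.73×0.65) = 1/0.5255 ≈ 1.903.
ΔY = k × ΔG = (−$132 billion) / 0.5255 ≈ −$251.2 billion.

−$251.2 billion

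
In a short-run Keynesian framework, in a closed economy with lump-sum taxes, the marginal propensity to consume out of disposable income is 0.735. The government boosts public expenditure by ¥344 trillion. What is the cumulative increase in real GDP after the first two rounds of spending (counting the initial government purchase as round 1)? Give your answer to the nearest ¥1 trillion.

Round 1 adds ΔG = ¥344 trillion; each later round is MPC = 0.735 times the previous.
After 2 rounds: 344 + 252.84 = ΔG·(1 − c^2)/(1 − c) = 344 × (1 − 0.540225)/0.265 ≈ ¥597 trillion.

¥597 trillion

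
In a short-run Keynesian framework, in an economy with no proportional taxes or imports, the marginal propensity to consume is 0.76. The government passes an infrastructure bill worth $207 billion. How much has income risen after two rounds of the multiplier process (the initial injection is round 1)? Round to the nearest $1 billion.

$364 billion

Round 1 adds ΔG = $207 billion; each later round is MPC = 0.76 times the previous.
After 2 rounds: 207 + 157.32 = ΔG·(1 − c^2)/(1 − c) = 207 × (1 − 0.5776)/0.24 ≈ $364 billion.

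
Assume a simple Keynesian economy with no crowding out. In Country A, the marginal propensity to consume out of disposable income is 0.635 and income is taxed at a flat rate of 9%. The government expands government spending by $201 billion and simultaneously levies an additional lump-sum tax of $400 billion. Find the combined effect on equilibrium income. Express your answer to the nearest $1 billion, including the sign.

−$126 billion

Expenditure multiplier = 1/(1 − c(1−t)) = 1/(1 − 0.635×0.91) = 1/0.42215 ≈ 2.369.
ΔG contributes k·ΔG = (+$201 billion) / 0.42215 ≈ +$476.1 billion.
ΔT of +$400 billion changes first-round spending by −c·ΔT = −$254 billion, contributing k·(−c·ΔT) = (−$254 billion) / 0.42215 ≈ −$601.7 billion.
Net ΔY = k(ΔG − c·ΔT) = (−$53 billion) / 0.42215 ≈ −$126 billion.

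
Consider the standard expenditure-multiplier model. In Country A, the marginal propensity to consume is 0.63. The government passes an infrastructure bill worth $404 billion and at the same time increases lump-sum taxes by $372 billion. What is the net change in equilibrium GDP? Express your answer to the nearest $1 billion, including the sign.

+$458 billion

Expenditure multiplier = 1/(1 − MPC) = 1/(1 − 0.63) = 1/0.37 ≈ 2.703.
ΔG contributes k·ΔG = (+$404 billion) / 0.37 ≈ +$1,091.9 billion.
ΔT of +$372 billion changes first-round spending by −c·ΔT = −$234.36 billion, contributing k·(−c·ΔT) = (−$234.36 billion) / 0.37 ≈ −$633.4 billion.
Net ΔY = k(ΔG − c·ΔT) = (+$169.64 billion) / 0.37 ≈ +$458 billion.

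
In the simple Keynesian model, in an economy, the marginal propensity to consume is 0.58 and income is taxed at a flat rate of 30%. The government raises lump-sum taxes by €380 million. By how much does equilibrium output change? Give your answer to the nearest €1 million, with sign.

−€371 million

A lump-sum tax change of +€380 million shifts disposable income by −€380 million; first-round consumption changes by −c × ΔT = −0.58 × (+€380 million) = −€220.4 million.
Expenditure multiplier = 1/(1 − c(1−t)) = 1/(1 − 0.58×0.7) = 1/0.594 ≈ 1.684.
The tax multiplier is −c × k ≈ −0.976, so ΔY = k × (−c·ΔT) = (−€220.4 million) / 0.594 ≈ −€371 million.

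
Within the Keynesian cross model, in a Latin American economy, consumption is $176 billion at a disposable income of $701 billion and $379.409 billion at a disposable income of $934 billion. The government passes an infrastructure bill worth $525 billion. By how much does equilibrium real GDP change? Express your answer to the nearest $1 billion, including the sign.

+$4,134 billion

MPC = ΔC/ΔYd = (379.409 − 176)/(934 − 701) = 203.409/233 = 0.873.
Spending multiplier = 1/(1 − MPC) = 1/(1 − 0.873) = 1/0.127 ≈ 7.874.
ΔY = k × ΔG = (+$525 billion) / 0.127 ≈ +$4,134 billion.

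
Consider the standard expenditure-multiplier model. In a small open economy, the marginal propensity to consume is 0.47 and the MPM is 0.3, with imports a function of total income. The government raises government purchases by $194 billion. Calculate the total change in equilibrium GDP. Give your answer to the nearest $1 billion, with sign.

Spending multiplier = 1/(1 − c + m) = 1/(1 − 0.47 + 0.3) = 1/0.83 ≈ 1.205.
ΔY = k × ΔG = (+$194 billion) / 0.83 ≈ +$234 billion.

+$234 billion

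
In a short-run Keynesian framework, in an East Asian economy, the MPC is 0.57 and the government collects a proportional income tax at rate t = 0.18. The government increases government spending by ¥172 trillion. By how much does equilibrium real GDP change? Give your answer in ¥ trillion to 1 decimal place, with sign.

+¥322.9 trillion

Government-spending multiplier = 1/(1 − c(1−t)) = 1/(1 − 0.57×0.82) = 1/0.5326 ≈ 1.878.
ΔY = k × ΔG = (+¥172 trillion) / 0.5326 ≈ +¥322.9 trillion.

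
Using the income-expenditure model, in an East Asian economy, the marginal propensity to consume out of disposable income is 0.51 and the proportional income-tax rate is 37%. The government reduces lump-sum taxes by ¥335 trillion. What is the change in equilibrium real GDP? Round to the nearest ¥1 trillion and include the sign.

+¥252 trillion

A lump-sum tax change of −¥335 trillion shifts disposable income by +¥335 trillion; first-round consumption changes by −c × ΔT = −0.51 × (−¥335 trillion) = +¥170.85 trillion.
Expenditure multiplier = 1/(1 − c(1−t)) = 1/(1 − 0.51×0.63) = 1/0.6787 ≈ 1.473.
The tax multiplier is −c × k ≈ −0.751, so ΔY = k × (−c·ΔT) = (+¥170.85 trillion) / 0.6787 ≈ +¥252 trillion.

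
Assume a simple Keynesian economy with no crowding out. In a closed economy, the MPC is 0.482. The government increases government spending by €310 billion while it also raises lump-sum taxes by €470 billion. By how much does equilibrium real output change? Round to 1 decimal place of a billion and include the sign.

Expenditure multiplier = 1/(1 − MPC) = 1/(1 − 0.482) = 1/0.518 ≈ 1.931.
ΔG contributes k·ΔG = (+€310 billion) / 0.518 ≈ +€598.5 billion.
ΔT of +€470 billion changes first-round spending by −c·ΔT = −€226.54 billion, contributing k·(−c·ΔT) = (−€226.54 billion) / 0.518 ≈ −€437.3 billion.
Net ΔY = k(ΔG − c·ΔT) = (+€83.46 billion) / 0.518 ≈ +€161.1 billion.

+€161.1 billion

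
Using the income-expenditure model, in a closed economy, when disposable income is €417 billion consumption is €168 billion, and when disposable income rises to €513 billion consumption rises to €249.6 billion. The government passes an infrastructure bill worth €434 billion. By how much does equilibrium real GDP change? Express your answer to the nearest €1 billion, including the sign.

+€2,893 billion

MPC = ΔC/ΔYd = (249.6 − 168)/(513 − 417) = 81.6/96 = 0.85.
Expenditure multiplier = 1/(1 − MPC) = 1/(1 − 0.85) = 1/0.15 ≈ 6.667.
ΔY = k × ΔG = (+€434 billion) / 0.15 ≈ +€2,893 billion.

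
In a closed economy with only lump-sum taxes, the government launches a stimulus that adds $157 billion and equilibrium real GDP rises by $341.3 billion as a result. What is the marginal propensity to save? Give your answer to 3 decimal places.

Implied spending multiplier k = ΔY/ΔG = 341.3/157 ≈ 2.1739.
Since k = 1/(1 − MPC), MPC = 1 − 1/k = 1 − ΔG/ΔY = 1 − 157/341.3 ≈ 0.540.
MPS = 1 − MPC = 0.460.

0.460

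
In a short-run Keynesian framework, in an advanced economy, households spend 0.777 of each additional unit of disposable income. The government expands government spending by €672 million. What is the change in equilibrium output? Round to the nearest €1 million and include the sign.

Spending multiplier = 1/(1 − MPC) = 1/(1 − 0.777) = 1/0.223 ≈ 4.484.
ΔY = k × ΔG = (+€672 million) / 0.223 ≈ +€3,013 million.

+€3,013 million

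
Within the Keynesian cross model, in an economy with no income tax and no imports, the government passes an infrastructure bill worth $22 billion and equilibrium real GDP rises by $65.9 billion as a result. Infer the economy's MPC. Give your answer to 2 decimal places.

Implied spending multiplier k = ΔY/ΔG = 65.9/22 ≈ 2.9955.
Since k = 1/(1 − MPC), MPC = 1 − 1/k = 1 − ΔG/ΔY = 1 − 22/65.9 ≈ 0.67.

0.67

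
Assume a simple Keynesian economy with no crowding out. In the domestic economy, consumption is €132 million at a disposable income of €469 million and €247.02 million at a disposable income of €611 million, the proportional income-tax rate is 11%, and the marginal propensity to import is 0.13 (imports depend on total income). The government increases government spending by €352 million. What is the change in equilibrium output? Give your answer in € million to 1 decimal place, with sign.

MPC = ΔC/ΔYd = (247.02 − 132)/(611 − 469) = 115.02/142 = 0.81.
Spending multiplier = 1/(1 − c(1−t) + m) = 1/(1 − 0.81×0.89 + 0.13) = 1/0.4091 ≈ 2.444.
ΔY = k × ΔG = (+€352 million) / 0.4091 ≈ +€860.4 million.

+€860.4 million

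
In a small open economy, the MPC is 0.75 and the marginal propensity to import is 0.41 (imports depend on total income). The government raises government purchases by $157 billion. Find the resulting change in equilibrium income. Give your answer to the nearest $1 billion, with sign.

+$238 billion

Government-spending multiplier = 1/(1 − c + m) = 1/(1 − 0.75 + 0.41) = 1/0.66 ≈ 1.515.
ΔY = k × ΔG = (+$157 billion) / 0.66 ≈ +$238 billion.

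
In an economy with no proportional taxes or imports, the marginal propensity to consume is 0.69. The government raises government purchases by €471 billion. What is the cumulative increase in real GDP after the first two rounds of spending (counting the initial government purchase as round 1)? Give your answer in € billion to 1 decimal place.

Round 1 adds ΔG = €471 billion; each later round is MPC = 0.69 times the previous.
After 2 rounds: 471 + 324.99 = ΔG·(1 − c^2)/(1 − c) = 471 × (1 − 0.4761)/0.31 ≈ €796 billion.

€796.0 billion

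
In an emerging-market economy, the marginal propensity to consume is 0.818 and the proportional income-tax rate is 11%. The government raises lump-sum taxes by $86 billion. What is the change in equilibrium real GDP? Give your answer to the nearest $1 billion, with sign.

A lump-sum tax change of +$86 billion shifts disposable income by −$86 billion; first-round consumption changes by −c × ΔT = −0.818 × (+$86 billion) = −$70.348 billion.
Expenditure multiplier = 1/(1 − c(1−t)) = 1/(1 − 0.818×0.89) = 1/0.27198 ≈ 3.677.
The tax multiplier is −c × k ≈ −3.008, so ΔY = k × (−c·ΔT) = (−$70.348 billion) / 0.27198 ≈ −$259 billion.

−$259 billion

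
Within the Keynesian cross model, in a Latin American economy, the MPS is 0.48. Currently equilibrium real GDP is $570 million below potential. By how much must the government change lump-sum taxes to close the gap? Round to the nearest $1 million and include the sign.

MPC = 1 − MPS = 1 − 0.48 = 0.52.
Spending multiplier = 1/(1 − MPC) = 1/(1 − 0.52) = 1/0.48 ≈ 2.083.
Tax multiplier = −c·k = −0.52/0.48 ≈ −1.083. Need ΔY = +$570 million, so ΔT = ΔY/(−c·k) = −(+$570 million) × 0.48 / 0.52 ≈ −$526 million.
The government should cut lump-sum taxes by $526 million.

−$526 million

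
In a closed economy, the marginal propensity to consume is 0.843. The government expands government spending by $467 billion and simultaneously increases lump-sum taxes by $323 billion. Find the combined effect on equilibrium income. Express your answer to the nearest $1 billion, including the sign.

+$1,240 billion

Expenditure multiplier = 1/(1 − MPC) = 1/(1 − 0.843) = 1/0.157 ≈ 6.369.
ΔG contributes k·ΔG = (+$467 billion) / 0.157 ≈ +$2,974.5 billion.
ΔT of +$323 billion changes first-round spending by −c·ΔT = −$272.289 billion, contributing k·(−c·ΔT) = (−$272.289 billion) / 0.157 ≈ −$1,734.3 billion.
Net ΔY = k(ΔG − c·ΔT) = (+$194.711 billion) / 0.157 ≈ +$1,240 billion.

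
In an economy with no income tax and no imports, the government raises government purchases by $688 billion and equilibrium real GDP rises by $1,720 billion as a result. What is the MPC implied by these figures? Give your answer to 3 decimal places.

Implied spending multiplier k = ΔY/ΔG = 1,720/688 = 2.5.
Since k = 1/(1 − MPC), MPC = 1 − 1/k = 1 − ΔG/ΔY = 1 − 688/1,720 = 0.600.

0.600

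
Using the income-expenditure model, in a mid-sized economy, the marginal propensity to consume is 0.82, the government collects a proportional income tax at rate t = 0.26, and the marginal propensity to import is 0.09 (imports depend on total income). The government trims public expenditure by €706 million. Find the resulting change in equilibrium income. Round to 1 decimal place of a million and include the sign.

−€1,461.1 million

Spending multiplier = 1/(1 − c(1−t) + m) = 1/(1 − 0.82×0.74 + 0.09) = 1/0.4832 ≈ 2.07.
ΔY = k × ΔG = (−€706 million) / 0.4832 ≈ −€1,461.1 million.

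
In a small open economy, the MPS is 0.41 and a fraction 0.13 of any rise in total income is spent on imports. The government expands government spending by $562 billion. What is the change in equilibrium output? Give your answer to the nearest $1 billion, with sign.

MPC = 1 − MPS = 1 − 0.41 = 0.59.
Expenditure multiplier = 1/(1 − c + m) = 1/(1 − 0.59 + 0.13) = 1/0.54 ≈ 1.852.
ΔY = k × ΔG = (+$562 billion) / 0.54 ≈ +$1,041 billion.

+$1,041 billion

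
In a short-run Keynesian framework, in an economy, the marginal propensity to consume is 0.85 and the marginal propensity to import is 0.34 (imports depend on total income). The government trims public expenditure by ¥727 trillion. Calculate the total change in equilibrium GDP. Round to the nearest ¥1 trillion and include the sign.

−¥1,484 trillion

Government-spending multiplier = 1/(1 − c + m) = 1/(1 − 0.85 + 0.34) = 1/0.49 ≈ 2.041.
ΔY = k × ΔG = (−¥727 trillion) / 0.49 ≈ −¥1,484 trillion.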